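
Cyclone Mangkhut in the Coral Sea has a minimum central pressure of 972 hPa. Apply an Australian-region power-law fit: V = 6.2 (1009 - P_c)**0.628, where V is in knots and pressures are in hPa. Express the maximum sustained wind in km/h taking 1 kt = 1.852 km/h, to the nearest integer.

ΔP = 1009 − 972 = 37 hPa.
V ≈ 6.2 × 37^0.628 = 6.2 × 9.657 ≈ 59.872 kt.
59.872 × 1.852 ≈ 110.88 km/h → 111 km/h.

111 km/h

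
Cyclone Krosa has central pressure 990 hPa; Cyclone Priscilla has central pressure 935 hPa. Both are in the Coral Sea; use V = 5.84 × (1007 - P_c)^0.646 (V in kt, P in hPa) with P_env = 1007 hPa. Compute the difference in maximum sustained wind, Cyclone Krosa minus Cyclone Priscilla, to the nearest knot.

Cyclone Krosa: ΔP = 17; V ≈ 5.84 × 17^0.646 ≈ 36.42 kt.
Cyclone Priscilla: ΔP = 72; V ≈ 5.84 × 72^0.646 ≈ 92.52 kt.
Difference ≈ 36.42 − 92.52 = -56.10 → -56 kt.

-56 kt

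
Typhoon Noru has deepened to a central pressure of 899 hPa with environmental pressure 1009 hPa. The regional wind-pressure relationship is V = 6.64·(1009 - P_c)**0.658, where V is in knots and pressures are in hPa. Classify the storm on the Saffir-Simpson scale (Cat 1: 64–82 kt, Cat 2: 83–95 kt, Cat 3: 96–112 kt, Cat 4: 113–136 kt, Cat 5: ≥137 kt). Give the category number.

5

ΔP = 1009 − 899 = 110 hPa.
V ≈ 6.64 × 110^0.658 = 6.64 × 22.04 ≈ 146 kt.
146 kt falls in the Category 5 band.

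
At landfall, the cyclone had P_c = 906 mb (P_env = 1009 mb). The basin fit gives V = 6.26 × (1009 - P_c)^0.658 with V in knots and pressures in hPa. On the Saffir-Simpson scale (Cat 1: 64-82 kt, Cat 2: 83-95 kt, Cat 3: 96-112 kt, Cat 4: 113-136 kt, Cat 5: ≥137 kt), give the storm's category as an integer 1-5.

ΔP = 1009 − 906 = 103 mb.
V ≈ 6.26 × 103^0.658 = 6.26 × 21.11 ≈ 132 kt.
132 kt falls in the Category 4 band.

4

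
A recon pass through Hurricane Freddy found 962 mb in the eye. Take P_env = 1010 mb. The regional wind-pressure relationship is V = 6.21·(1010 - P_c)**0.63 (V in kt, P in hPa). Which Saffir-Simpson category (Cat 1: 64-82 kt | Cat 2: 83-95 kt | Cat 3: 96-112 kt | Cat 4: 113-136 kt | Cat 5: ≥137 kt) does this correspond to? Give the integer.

1

ΔP = 1010 − 962 = 48 mb.
V ≈ 6.21 × 48^0.63 = 6.21 × 11.46 ≈ 71 kt.
71 kt falls in the Category 1 band.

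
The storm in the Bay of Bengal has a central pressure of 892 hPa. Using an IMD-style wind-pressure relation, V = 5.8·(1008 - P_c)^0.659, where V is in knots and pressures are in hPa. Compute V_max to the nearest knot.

ΔP = 1008 − 892 = 116 hPa.
116^0.659 ≈ 22.934.
V ≈ 5.8 × 22.934 ≈ 133.0 kt.

133 kt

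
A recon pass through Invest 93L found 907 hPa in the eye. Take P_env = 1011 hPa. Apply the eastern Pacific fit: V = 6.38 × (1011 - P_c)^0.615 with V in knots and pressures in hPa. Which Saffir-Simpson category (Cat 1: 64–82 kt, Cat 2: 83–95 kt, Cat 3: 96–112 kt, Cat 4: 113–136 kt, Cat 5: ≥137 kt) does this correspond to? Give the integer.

ΔP = 1011 − 907 = 104 hPa.
V ≈ 6.38 × 104^0.615 = 6.38 × 17.40 ≈ 111 kt.
111 kt falls in the Category 3 band.

3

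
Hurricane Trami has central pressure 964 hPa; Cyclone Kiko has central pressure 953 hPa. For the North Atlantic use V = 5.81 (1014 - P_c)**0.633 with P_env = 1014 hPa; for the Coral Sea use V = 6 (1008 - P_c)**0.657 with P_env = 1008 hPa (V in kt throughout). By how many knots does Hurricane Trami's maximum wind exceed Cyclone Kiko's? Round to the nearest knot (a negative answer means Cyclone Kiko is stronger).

-14 kt

Hurricane Trami: ΔP = 50; V ≈ 5.81 × 50^0.633 ≈ 69.12 kt.
Cyclone Kiko: ΔP = 55; V ≈ 6 × 55^0.657 ≈ 83.48 kt.
Difference ≈ 69.12 − 83.48 = -14.36 → -14 kt.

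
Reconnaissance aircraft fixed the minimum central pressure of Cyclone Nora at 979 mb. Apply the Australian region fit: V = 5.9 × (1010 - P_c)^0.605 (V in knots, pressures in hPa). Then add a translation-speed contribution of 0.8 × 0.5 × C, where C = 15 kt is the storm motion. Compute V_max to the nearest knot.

ΔP = 1010 − 979 = 31 mb.
31^0.605 ≈ 7.985.
V ≈ 5.9 × 7.985 ≈ 47.1 kt.
Translation term: 0.8 × 0.5 × 15 = 6 kt.
Corrected V ≈ 53.1 kt → 53 kt.

53 kt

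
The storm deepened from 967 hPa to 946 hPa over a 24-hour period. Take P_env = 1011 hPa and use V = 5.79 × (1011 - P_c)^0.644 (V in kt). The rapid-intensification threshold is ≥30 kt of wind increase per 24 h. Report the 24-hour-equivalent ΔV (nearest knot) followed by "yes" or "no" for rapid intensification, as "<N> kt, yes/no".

19 kt, no

V₁: ΔP = 44, V ≈ 5.79 × 44^0.644 ≈ 66.23 kt.
V₂: ΔP = 65, V ≈ 5.79 × 65^0.644 ≈ 85.15 kt.
ΔV over 24 h = 18.92 kt → 24 h equivalent = 18.92 × 24/24 ≈ 18.92 kt.
19 kt < 30 kt ⇒ not rapid intensification.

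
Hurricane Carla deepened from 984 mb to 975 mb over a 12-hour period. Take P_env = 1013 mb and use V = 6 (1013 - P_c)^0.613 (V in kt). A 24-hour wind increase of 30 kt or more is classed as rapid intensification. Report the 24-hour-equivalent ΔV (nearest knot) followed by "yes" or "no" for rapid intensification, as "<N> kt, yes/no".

V₁: ΔP = 29, V ≈ 6 × 29^0.613 ≈ 47.27 kt.
V₂: ΔP = 38, V ≈ 6 × 38^0.613 ≈ 55.79 kt.
ΔV over 12 h = 8.52 kt → 24 h equivalent = 8.52 × 24/12 ≈ 17.04 kt.
17 kt < 30 kt ⇒ not rapid intensification.

17 kt, no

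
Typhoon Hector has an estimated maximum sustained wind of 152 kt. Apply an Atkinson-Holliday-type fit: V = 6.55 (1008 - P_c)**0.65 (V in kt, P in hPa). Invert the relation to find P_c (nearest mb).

ΔP = (V / 6.55)^(1/0.65) = (152/6.55)^1.538.
152/6.55 = 23.206; 23.206^1.538 ≈ 126.16 mb.
P_c = 1008 − 126.16 = 881.84 ≈ 882 mb.

882 mb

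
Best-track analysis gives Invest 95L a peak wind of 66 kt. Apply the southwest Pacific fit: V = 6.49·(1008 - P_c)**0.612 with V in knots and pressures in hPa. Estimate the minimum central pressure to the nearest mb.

964 mb

ΔP = (V / 6.49)^(1/0.612) = (66/6.49)^1.634.
66/6.49 = 10.169; 10.169^1.634 ≈ 44.25 mb.
P_c = 1008 − 44.25 = 963.75 ≈ 964 mb.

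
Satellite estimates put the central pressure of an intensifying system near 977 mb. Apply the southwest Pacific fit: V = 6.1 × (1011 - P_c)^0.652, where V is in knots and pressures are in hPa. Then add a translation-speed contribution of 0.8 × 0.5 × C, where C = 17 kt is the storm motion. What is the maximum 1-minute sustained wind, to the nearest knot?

ΔP = 1011 − 977 = 34 mb.
34^0.652 ≈ 9.966.
V ≈ 6.1 × 9.966 ≈ 60.8 kt.
Translation term: 0.8 × 0.5 × 17 = 6.8 kt.
Corrected V ≈ 67.6 kt → 68 kt.

68 kt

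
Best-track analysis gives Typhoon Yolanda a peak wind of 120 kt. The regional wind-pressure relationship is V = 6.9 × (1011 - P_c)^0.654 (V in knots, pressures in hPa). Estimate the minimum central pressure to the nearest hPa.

932 hPa

ΔP = (V / 6.9)^(1/0.654) = (120/6.9)^1.529.
120/6.9 = 17.391; 17.391^1.529 ≈ 78.80 hPa.
P_c = 1011 − 78.80 = 932.20 ≈ 932 hPa.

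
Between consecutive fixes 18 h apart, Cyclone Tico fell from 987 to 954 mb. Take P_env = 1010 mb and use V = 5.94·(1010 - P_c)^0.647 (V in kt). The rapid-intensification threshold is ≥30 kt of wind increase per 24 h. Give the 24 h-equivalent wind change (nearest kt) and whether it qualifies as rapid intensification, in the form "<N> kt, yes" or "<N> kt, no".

47 kt, yes

V₁: ΔP = 23, V ≈ 5.94 × 23^0.647 ≈ 45.17 kt.
V₂: ΔP = 56, V ≈ 5.94 × 56^0.647 ≈ 80.33 kt.
ΔV over 18 h = 35.16 kt → 24 h equivalent = 35.16 × 24/18 ≈ 46.88 kt.
47 kt ≥ 30 kt ⇒ rapid intensification.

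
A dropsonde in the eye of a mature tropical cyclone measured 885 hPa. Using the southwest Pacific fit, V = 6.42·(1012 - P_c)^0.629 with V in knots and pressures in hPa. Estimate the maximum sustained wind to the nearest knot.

ΔP = 1012 − 885 = 127 hPa.
127^0.629 ≈ 21.052.
V ≈ 6.42 × 21.052 ≈ 135.2 kt.

135 kt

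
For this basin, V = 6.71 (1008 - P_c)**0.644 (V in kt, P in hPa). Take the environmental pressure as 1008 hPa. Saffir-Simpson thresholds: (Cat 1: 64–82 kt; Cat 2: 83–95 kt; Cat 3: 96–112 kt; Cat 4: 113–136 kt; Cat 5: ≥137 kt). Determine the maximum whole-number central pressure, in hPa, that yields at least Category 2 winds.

958 hPa

Category 2 begins at V = 83 kt.
Required ΔP = (83/6.71)^(1/0.644) = 12.370^1.553 ≈ 49.68 hPa.
P_c ≤ 1008 − 49.68 = 958.32, so the highest integer P_c is 958 hPa.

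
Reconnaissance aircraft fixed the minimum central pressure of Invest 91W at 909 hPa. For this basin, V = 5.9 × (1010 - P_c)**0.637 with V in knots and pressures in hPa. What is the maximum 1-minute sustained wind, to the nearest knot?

ΔP = 1010 − 909 = 101 hPa.
101^0.637 ≈ 18.913.
V ≈ 5.9 × 18.913 ≈ 111.6 kt.

112 kt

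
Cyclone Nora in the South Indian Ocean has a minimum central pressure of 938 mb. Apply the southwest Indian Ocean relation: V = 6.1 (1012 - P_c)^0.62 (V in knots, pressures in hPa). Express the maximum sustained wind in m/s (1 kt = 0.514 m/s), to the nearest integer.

ΔP = 1012 − 938 = 74 mb.
V ≈ 6.1 × 74^0.62 = 6.1 × 14.419 ≈ 87.954 kt.
87.954 × 0.514 ≈ 45.21 m/s → 45 m/s.

45 m/s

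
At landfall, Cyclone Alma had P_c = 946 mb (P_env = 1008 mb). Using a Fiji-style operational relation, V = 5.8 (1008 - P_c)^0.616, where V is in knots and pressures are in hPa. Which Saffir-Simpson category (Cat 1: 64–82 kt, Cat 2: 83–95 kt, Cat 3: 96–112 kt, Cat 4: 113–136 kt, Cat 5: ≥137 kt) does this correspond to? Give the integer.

1

ΔP = 1008 − 946 = 62 mb.
V ≈ 5.8 × 62^0.616 = 5.8 × 12.71 ≈ 74 kt.
74 kt falls in the Category 1 band.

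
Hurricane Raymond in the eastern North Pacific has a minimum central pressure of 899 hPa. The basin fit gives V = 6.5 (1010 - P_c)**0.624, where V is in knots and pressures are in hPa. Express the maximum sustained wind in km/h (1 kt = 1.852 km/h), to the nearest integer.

ΔP = 1010 − 899 = 111 hPa.
V ≈ 6.5 × 111^0.624 = 6.5 × 18.892 ≈ 122.799 kt.
122.799 × 1.852 ≈ 227.42 km/h → 227 km/h.

227 km/h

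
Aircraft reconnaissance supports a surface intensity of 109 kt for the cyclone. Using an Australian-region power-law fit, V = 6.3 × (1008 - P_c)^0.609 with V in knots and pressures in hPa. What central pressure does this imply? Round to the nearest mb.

ΔP = (V / 6.3)^(1/0.609) = (109/6.3)^1.642.
109/6.3 = 17.302; 17.302^1.642 ≈ 107.89 mb.
P_c = 1008 − 107.89 = 900.11 ≈ 900 mb.

900 mb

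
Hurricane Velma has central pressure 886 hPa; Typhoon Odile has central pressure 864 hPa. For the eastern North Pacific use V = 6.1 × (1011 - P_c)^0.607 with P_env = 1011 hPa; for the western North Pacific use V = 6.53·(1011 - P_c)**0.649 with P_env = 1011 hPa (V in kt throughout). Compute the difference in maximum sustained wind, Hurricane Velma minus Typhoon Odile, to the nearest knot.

Hurricane Velma: ΔP = 125; V ≈ 6.1 × 125^0.607 ≈ 114.33 kt.
Typhoon Odile: ΔP = 147; V ≈ 6.53 × 147^0.649 ≈ 166.53 kt.
Difference ≈ 114.33 − 166.53 = -52.20 → -52 kt.

-52 kt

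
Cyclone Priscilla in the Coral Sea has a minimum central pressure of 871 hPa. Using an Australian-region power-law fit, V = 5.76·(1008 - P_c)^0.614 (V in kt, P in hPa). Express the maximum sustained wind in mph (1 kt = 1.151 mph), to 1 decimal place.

ΔP = 1008 − 871 = 137 hPa.
V ≈ 5.76 × 137^0.614 = 5.76 × 20.509 ≈ 118.132 kt.
118.132 × 1.151 ≈ 135.97 mph → 136.0 mph.

136.0 mph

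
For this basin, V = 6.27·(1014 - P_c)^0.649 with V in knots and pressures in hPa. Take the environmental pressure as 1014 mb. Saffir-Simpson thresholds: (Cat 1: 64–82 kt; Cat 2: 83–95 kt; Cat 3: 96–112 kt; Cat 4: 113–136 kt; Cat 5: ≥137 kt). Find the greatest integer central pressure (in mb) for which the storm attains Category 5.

898 mb

Category 5 begins at V = 137 kt.
Required ΔP = (137/6.27)^(1/0.649) = 21.850^1.541 ≈ 115.84 mb.
P_c ≤ 1014 − 115.84 = 898.16, so the highest integer P_c is 898 mb.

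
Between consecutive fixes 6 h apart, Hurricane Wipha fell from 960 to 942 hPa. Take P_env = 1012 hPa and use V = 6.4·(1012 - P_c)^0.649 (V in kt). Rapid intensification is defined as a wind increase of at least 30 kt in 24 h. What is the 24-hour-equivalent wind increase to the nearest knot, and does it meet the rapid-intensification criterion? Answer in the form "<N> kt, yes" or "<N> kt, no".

V₁: ΔP = 52, V ≈ 6.4 × 52^0.649 ≈ 83.15 kt.
V₂: ΔP = 70, V ≈ 6.4 × 70^0.649 ≈ 100.84 kt.
ΔV over 6 h = 17.69 kt → 24 h equivalent = 17.69 × 24/6 ≈ 70.76 kt.
71 kt ≥ 30 kt ⇒ rapid intensification.

71 kt, yes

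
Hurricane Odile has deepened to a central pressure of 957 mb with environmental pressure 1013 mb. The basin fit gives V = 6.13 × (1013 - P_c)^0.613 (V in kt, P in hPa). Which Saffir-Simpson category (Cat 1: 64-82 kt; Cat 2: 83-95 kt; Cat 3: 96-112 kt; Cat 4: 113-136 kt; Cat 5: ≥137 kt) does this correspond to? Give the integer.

1

ΔP = 1013 − 957 = 56 mb.
V ≈ 6.13 × 56^0.613 = 6.13 × 11.79 ≈ 72 kt.
72 kt falls in the Category 1 band.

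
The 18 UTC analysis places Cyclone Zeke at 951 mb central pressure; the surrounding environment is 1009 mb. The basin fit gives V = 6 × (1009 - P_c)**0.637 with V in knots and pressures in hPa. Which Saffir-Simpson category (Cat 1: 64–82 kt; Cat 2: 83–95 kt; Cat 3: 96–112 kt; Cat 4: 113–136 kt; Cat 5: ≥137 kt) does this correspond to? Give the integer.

1

ΔP = 1009 − 951 = 58 mb.
V ≈ 6 × 58^0.637 = 6 × 13.28 ≈ 80 kt.
80 kt falls in the Category 1 band.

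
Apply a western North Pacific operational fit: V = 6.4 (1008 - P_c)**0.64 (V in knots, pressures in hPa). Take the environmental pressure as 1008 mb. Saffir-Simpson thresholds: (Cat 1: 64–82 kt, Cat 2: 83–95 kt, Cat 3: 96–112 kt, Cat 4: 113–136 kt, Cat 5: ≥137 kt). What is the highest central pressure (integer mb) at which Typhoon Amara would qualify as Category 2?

Category 2 begins at V = 83 kt.
Required ΔP = (83/6.4)^(1/0.64) = 12.969^1.562 ≈ 54.82 mb.
P_c ≤ 1008 − 54.82 = 953.18, so the highest integer P_c is 953 mb.

953 mb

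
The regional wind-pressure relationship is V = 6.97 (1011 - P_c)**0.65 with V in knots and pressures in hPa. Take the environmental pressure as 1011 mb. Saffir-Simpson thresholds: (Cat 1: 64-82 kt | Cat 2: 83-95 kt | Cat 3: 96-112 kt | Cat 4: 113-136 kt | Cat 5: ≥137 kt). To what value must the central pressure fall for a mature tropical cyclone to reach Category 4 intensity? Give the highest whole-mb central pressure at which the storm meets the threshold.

Category 4 begins at V = 113 kt.
Required ΔP = (113/6.97)^(1/0.65) = 16.212^1.538 ≈ 72.66 mb.
P_c ≤ 1011 − 72.66 = 938.34, so the highest integer P_c is 938 mb.

938 mb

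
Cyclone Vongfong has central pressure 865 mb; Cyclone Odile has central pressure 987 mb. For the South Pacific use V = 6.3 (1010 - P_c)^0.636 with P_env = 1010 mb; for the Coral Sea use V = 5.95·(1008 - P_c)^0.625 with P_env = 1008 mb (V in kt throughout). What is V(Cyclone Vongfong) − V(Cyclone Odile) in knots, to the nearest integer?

109 kt

Cyclone Vongfong: ΔP = 145; V ≈ 6.3 × 145^0.636 ≈ 149.27 kt.
Cyclone Odile: ΔP = 21; V ≈ 5.95 × 21^0.625 ≈ 39.89 kt.
Difference ≈ 149.27 − 39.89 = 109.38 → 109 kt.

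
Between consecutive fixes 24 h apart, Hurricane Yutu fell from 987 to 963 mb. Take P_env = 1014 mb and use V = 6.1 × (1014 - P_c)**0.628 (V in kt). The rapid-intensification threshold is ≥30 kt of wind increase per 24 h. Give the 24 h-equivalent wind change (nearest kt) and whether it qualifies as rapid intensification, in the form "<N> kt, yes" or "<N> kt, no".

V₁: ΔP = 27, V ≈ 6.1 × 27^0.628 ≈ 48.33 kt.
V₂: ΔP = 51, V ≈ 6.1 × 51^0.628 ≈ 72.06 kt.
ΔV over 24 h = 23.73 kt → 24 h equivalent = 23.73 × 24/24 ≈ 23.73 kt.
24 kt < 30 kt ⇒ not rapid intensification.

24 kt, no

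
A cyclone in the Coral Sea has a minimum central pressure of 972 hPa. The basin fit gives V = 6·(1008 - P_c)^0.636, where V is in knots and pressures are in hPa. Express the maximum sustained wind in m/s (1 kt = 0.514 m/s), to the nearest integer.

30 m/s

ΔP = 1008 − 972 = 36 hPa.
V ≈ 6 × 36^0.636 = 6 × 9.768 ≈ 58.608 kt.
58.608 × 0.514 ≈ 30.12 m/s → 30 m/s.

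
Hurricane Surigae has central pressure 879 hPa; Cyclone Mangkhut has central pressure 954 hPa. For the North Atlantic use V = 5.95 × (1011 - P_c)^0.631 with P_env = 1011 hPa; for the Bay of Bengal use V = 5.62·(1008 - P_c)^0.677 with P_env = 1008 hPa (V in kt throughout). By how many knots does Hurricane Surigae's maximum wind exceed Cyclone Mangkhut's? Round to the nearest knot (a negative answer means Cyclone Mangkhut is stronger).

Hurricane Surigae: ΔP = 132; V ≈ 5.95 × 132^0.631 ≈ 129.60 kt.
Cyclone Mangkhut: ΔP = 54; V ≈ 5.62 × 54^0.677 ≈ 83.67 kt.
Difference ≈ 129.60 − 83.67 = 45.93 → 46 kt.

46 kt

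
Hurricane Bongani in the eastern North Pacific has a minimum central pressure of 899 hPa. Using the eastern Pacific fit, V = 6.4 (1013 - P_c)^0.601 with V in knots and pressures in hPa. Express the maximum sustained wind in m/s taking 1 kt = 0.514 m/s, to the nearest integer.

ΔP = 1013 − 899 = 114 hPa.
V ≈ 6.4 × 114^0.601 = 6.4 × 17.227 ≈ 110.250 kt.
110.250 × 0.514 ≈ 56.67 m/s → 57 m/s.

57 m/s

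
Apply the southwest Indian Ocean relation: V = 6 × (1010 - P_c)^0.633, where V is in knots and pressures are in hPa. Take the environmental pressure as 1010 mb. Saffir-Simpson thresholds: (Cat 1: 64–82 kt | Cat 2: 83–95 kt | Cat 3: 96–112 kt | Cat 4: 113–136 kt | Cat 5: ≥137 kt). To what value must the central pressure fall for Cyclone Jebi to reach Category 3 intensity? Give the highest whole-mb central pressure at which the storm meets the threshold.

930 mb

Category 3 begins at V = 96 kt.
Required ΔP = (96/6)^(1/0.633) = 16.000^1.580 ≈ 79.84 mb.
P_c ≤ 1010 − 79.84 = 930.16, so the highest integer P_c is 930 mb.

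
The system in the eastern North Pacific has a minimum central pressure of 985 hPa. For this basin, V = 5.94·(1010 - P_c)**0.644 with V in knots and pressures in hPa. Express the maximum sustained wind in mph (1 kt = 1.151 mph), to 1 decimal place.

54.3 mph

ΔP = 1010 − 985 = 25 hPa.
V ≈ 5.94 × 25^0.644 = 5.94 × 7.948 ≈ 47.213 kt.
47.213 × 1.151 ≈ 54.34 mph → 54.3 mph.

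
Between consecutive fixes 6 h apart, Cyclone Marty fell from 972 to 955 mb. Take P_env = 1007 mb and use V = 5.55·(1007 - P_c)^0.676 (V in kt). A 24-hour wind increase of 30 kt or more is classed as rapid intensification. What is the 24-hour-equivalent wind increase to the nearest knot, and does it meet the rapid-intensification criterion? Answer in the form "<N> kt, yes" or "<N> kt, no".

75 kt, yes

V₁: ΔP = 35, V ≈ 5.55 × 35^0.676 ≈ 61.39 kt.
V₂: ΔP = 52, V ≈ 5.55 × 52^0.676 ≈ 80.23 kt.
ΔV over 6 h = 18.84 kt → 24 h equivalent = 18.84 × 24/6 ≈ 75.36 kt.
75 kt ≥ 30 kt ⇒ rapid intensification.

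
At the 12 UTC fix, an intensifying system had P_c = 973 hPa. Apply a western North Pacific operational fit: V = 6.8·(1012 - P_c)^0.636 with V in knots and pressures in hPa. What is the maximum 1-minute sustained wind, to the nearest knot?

ΔP = 1012 − 973 = 39 hPa.
39^0.636 ≈ 10.278.
V ≈ 6.8 × 10.278 ≈ 69.9 kt.

70 kt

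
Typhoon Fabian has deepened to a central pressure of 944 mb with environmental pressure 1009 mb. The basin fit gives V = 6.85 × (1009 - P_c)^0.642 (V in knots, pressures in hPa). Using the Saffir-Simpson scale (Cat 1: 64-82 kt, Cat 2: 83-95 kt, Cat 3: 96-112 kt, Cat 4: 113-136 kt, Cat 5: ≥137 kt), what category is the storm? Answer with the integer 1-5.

3

ΔP = 1009 − 944 = 65 mb.
V ≈ 6.85 × 65^0.642 = 6.85 × 14.58 ≈ 100 kt.
100 kt falls in the Category 3 band.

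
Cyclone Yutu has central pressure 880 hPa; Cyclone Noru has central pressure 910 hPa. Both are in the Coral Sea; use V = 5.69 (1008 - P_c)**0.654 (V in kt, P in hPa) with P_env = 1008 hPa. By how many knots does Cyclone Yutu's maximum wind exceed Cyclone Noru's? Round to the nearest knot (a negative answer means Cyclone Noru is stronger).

22 kt

Cyclone Yutu: ΔP = 128; V ≈ 5.69 × 128^0.654 ≈ 135.90 kt.
Cyclone Noru: ΔP = 98; V ≈ 5.69 × 98^0.654 ≈ 114.12 kt.
Difference ≈ 135.90 − 114.12 = 21.78 → 22 kt.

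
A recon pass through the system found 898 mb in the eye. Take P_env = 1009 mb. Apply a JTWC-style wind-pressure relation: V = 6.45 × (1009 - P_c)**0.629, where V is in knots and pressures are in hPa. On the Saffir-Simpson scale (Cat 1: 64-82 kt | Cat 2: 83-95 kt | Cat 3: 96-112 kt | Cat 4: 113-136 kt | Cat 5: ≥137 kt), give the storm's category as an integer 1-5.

ΔP = 1009 − 898 = 111 mb.
V ≈ 6.45 × 111^0.629 = 6.45 × 19.34 ≈ 125 kt.
125 kt falls in the Category 4 band.

4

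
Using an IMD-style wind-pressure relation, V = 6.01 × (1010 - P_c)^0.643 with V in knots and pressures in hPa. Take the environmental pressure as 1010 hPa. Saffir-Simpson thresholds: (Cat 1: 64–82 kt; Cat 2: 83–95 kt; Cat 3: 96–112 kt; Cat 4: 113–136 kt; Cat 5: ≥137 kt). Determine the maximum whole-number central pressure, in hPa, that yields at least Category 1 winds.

970 hPa

Category 1 begins at V = 64 kt.
Required ΔP = (64/6.01)^(1/0.643) = 10.649^1.555 ≈ 39.60 hPa.
P_c ≤ 1010 − 39.60 = 970.40, so the highest integer P_c is 970 hPa.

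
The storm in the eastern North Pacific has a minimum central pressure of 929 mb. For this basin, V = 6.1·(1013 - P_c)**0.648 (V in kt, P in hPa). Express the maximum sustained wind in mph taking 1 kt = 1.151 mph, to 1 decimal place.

ΔP = 1013 − 929 = 84 mb.
V ≈ 6.1 × 84^0.648 = 6.1 × 17.658 ≈ 107.712 kt.
107.712 × 1.151 ≈ 123.98 mph → 124.0 mph.

124.0 mph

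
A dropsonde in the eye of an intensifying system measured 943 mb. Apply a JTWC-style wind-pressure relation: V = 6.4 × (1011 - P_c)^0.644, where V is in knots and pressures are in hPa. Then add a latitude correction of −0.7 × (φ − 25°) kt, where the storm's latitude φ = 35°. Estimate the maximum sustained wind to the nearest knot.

ΔP = 1011 − 943 = 68 mb.
68^0.644 ≈ 15.140.
V ≈ 6.4 × 15.140 ≈ 96.9 kt.
Latitude correction: −0.7 × (35 − 25) = -7 kt.
Corrected V ≈ 89.9 kt → 90 kt.

90 kt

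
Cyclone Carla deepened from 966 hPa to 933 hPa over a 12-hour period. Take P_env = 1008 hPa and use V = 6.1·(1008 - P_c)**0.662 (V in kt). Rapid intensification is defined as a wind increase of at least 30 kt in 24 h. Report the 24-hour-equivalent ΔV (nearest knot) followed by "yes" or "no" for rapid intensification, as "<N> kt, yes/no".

V₁: ΔP = 42, V ≈ 6.1 × 42^0.662 ≈ 72.43 kt.
V₂: ΔP = 75, V ≈ 6.1 × 75^0.662 ≈ 106.32 kt.
ΔV over 12 h = 33.89 kt → 24 h equivalent = 33.89 × 24/12 ≈ 67.78 kt.
68 kt ≥ 30 kt ⇒ rapid intensification.

68 kt, yes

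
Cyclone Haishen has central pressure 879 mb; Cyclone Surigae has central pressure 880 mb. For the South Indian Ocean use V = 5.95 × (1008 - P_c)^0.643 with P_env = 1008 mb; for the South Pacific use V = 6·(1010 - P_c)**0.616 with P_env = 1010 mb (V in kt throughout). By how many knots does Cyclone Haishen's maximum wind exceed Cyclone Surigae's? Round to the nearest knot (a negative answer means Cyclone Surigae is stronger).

Cyclone Haishen: ΔP = 129; V ≈ 5.95 × 129^0.643 ≈ 135.40 kt.
Cyclone Surigae: ΔP = 130; V ≈ 6 × 130^0.616 ≈ 120.32 kt.
Difference ≈ 135.40 − 120.32 = 15.08 → 15 kt.

15 kt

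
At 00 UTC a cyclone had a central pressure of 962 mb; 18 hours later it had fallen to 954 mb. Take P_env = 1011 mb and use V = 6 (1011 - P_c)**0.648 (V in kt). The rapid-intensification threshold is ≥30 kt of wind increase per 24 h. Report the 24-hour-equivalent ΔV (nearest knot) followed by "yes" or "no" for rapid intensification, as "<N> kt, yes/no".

V₁: ΔP = 49, V ≈ 6 × 49^0.648 ≈ 74.71 kt.
V₂: ΔP = 57, V ≈ 6 × 57^0.648 ≈ 82.41 kt.
ΔV over 18 h = 7.70 kt → 24 h equivalent = 7.70 × 24/18 ≈ 10.27 kt.
10 kt < 30 kt ⇒ not rapid intensification.

10 kt, no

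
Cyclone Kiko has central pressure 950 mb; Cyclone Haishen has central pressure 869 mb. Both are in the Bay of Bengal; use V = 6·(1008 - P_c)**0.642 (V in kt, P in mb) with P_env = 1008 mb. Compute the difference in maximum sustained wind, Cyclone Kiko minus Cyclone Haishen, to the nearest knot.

Cyclone Kiko: ΔP = 58; V ≈ 6 × 58^0.642 ≈ 81.33 kt.
Cyclone Haishen: ΔP = 139; V ≈ 6 × 139^0.642 ≈ 142.55 kt.
Difference ≈ 81.33 − 142.55 = -61.22 → -61 kt.

-61 kt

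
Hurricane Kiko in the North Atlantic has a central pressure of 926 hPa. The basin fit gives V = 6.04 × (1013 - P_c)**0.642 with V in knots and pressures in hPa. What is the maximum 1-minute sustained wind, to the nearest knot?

106 kt

ΔP = 1013 − 926 = 87 hPa.
87^0.642 ≈ 17.586.
V ≈ 6.04 × 17.586 ≈ 106.2 kt.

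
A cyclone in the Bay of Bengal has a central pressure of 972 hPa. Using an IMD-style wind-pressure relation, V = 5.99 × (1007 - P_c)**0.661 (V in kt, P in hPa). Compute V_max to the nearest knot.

63 kt

ΔP = 1007 − 972 = 35 hPa.
35^0.661 ≈ 10.486.
V ≈ 5.99 × 10.486 ≈ 62.8 kt.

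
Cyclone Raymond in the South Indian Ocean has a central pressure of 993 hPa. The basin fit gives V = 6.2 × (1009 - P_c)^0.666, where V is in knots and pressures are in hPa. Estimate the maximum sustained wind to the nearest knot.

ΔP = 1009 − 993 = 16 hPa.
16^0.666 ≈ 6.338.
V ≈ 6.2 × 6.338 ≈ 39.3 kt.

39 kt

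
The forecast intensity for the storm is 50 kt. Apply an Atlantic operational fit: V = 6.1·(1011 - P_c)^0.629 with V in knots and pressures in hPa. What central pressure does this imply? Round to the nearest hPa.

983 hPa

ΔP = (V / 6.1)^(1/0.629) = (50/6.1)^1.590.
50/6.1 = 8.197; 8.197^1.590 ≈ 28.35 hPa.
P_c = 1011 − 28.35 = 982.65 ≈ 983 hPa.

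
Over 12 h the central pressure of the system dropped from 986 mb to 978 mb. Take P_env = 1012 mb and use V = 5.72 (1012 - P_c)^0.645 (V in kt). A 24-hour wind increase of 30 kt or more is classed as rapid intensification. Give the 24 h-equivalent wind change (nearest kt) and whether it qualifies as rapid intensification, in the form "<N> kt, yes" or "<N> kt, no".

V₁: ΔP = 26, V ≈ 5.72 × 26^0.645 ≈ 46.78 kt.
V₂: ΔP = 34, V ≈ 5.72 × 34^0.645 ≈ 55.62 kt.
ΔV over 12 h = 8.84 kt → 24 h equivalent = 8.84 × 24/12 ≈ 17.68 kt.
18 kt < 30 kt ⇒ not rapid intensification.

18 kt, no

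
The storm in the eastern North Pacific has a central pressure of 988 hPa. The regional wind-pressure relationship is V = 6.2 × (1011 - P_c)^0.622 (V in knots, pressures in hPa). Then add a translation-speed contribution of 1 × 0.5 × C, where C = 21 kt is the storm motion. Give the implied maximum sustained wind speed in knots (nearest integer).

ΔP = 1011 − 988 = 23 hPa.
23^0.622 ≈ 7.031.
V ≈ 6.2 × 7.031 ≈ 43.6 kt.
Translation term: 1 × 0.5 × 21 = 10.5 kt.
Corrected V ≈ 54.1 kt → 54 kt.

54 kt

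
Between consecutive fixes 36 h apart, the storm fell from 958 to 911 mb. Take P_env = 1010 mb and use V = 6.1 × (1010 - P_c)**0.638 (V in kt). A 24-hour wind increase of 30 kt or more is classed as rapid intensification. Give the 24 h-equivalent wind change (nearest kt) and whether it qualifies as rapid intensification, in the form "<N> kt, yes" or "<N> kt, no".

V₁: ΔP = 52, V ≈ 6.1 × 52^0.638 ≈ 75.88 kt.
V₂: ΔP = 99, V ≈ 6.1 × 99^0.638 ≈ 114.43 kt.
ΔV over 36 h = 38.55 kt → 24 h equivalent = 38.55 × 24/36 ≈ 25.70 kt.
26 kt < 30 kt ⇒ not rapid intensification.

26 kt, no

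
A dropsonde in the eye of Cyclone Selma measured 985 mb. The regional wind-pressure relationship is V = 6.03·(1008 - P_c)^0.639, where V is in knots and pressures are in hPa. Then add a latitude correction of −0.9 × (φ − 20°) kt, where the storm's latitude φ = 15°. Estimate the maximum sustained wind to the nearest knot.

49 kt

ΔP = 1008 − 985 = 23 mb.
23^0.639 ≈ 7.416.
V ≈ 6.03 × 7.416 ≈ 44.7 kt.
Latitude correction: −0.9 × (15 − 20) = 4.5 kt.
Corrected V ≈ 49.2 kt → 49 kt.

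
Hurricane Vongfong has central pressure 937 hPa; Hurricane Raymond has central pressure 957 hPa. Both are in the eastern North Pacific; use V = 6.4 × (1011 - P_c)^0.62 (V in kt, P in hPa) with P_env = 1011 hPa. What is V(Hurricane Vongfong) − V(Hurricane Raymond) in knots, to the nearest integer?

Hurricane Vongfong: ΔP = 74; V ≈ 6.4 × 74^0.62 ≈ 92.28 kt.
Hurricane Raymond: ΔP = 54; V ≈ 6.4 × 54^0.62 ≈ 75.90 kt.
Difference ≈ 92.28 − 75.90 = 16.38 → 16 kt.

16 kt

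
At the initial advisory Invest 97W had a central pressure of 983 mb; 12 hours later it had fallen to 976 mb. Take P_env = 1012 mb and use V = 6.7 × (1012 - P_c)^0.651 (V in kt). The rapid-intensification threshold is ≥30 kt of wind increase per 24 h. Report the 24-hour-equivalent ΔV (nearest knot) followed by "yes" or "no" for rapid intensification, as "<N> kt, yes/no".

V₁: ΔP = 29, V ≈ 6.7 × 29^0.651 ≈ 59.99 kt.
V₂: ΔP = 36, V ≈ 6.7 × 36^0.651 ≈ 69.06 kt.
ΔV over 12 h = 9.07 kt → 24 h equivalent = 9.07 × 24/12 ≈ 18.14 kt.
18 kt < 30 kt ⇒ not rapid intensification.

18 kt, no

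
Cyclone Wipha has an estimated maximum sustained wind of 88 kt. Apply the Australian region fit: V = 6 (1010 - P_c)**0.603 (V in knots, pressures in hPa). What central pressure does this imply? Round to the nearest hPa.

ΔP = (V / 6)^(1/0.603) = (88/6)^1.658.
88/6 = 14.667; 14.667^1.658 ≈ 85.94 hPa.
P_c = 1010 − 85.94 = 924.06 ≈ 924 hPa.

924 hPa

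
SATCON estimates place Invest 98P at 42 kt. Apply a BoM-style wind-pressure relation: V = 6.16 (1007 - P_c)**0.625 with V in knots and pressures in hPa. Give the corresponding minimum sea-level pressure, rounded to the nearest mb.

985 mb

ΔP = (V / 6.16)^(1/0.625) = (42/6.16)^1.600.
42/6.16 = 6.818; 6.818^1.600 ≈ 21.57 mb.
P_c = 1007 − 21.57 = 985.43 ≈ 985 mb.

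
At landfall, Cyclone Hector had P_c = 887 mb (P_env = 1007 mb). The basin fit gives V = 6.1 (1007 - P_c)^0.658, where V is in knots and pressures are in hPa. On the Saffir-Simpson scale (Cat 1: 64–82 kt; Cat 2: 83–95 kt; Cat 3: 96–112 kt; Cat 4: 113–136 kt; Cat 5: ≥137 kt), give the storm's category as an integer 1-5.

5

ΔP = 1007 − 887 = 120 mb.
V ≈ 6.1 × 120^0.658 = 6.1 × 23.34 ≈ 142 kt.
142 kt falls in the Category 5 band.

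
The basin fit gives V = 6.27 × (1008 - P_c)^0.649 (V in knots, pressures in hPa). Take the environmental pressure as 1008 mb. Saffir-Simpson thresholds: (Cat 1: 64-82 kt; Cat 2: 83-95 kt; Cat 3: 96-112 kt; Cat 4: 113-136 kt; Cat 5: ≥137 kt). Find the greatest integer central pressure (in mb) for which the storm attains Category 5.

892 mb

Category 5 begins at V = 137 kt.
Required ΔP = (137/6.27)^(1/0.649) = 21.850^1.541 ≈ 115.84 mb.
P_c ≤ 1008 − 115.84 = 892.16, so the highest integer P_c is 892 mb.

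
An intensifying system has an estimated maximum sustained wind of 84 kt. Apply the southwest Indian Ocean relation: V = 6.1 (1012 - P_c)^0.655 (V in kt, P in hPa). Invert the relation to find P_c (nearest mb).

ΔP = (V / 6.1)^(1/0.655) = (84/6.1)^1.527.
84/6.1 = 13.770; 13.770^1.527 ≈ 54.81 mb.
P_c = 1012 − 54.81 = 957.19 ≈ 957 mb.

957 mb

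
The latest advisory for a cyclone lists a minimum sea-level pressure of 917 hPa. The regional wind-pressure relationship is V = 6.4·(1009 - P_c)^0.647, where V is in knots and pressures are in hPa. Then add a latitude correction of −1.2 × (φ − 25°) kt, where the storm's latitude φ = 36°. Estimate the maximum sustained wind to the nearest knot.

106 kt

ΔP = 1009 − 917 = 92 hPa.
92^0.647 ≈ 18.645.
V ≈ 6.4 × 18.645 ≈ 119.3 kt.
Latitude correction: −1.2 × (36 − 25) = -13.2 kt.
Corrected V ≈ 106.1 kt → 106 kt.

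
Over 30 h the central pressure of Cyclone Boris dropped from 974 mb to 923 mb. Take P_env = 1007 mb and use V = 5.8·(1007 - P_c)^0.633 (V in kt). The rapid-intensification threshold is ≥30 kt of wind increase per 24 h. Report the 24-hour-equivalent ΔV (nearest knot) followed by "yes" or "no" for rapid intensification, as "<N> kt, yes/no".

34 kt, yes

V₁: ΔP = 33, V ≈ 5.8 × 33^0.633 ≈ 53.05 kt.
V₂: ΔP = 84, V ≈ 5.8 × 84^0.633 ≈ 95.83 kt.
ΔV over 30 h = 42.78 kt → 24 h equivalent = 42.78 × 24/30 ≈ 34.22 kt.
34 kt ≥ 30 kt ⇒ rapid intensification.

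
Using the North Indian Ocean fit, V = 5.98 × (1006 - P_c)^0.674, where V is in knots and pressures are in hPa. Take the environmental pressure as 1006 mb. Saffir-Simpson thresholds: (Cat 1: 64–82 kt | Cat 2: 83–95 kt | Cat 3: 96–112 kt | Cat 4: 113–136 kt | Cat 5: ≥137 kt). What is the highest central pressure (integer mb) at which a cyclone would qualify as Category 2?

Category 2 begins at V = 83 kt.
Required ΔP = (83/5.98)^(1/0.674) = 13.880^1.484 ≈ 49.54 mb.
P_c ≤ 1006 − 49.54 = 956.46, so the highest integer P_c is 956 mb.

956 mb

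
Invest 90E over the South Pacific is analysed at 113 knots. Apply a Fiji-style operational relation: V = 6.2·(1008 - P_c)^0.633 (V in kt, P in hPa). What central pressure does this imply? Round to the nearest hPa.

ΔP = (V / 6.2)^(1/0.633) = (113/6.2)^1.580.
113/6.2 = 18.226; 18.226^1.580 ≈ 98.09 hPa.
P_c = 1008 − 98.09 = 909.91 ≈ 910 hPa.

910 hPa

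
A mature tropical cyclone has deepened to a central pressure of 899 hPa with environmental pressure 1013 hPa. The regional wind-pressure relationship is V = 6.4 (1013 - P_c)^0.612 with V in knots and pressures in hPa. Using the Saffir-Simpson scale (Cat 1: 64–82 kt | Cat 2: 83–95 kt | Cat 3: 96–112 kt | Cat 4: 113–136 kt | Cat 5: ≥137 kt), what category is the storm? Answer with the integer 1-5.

ΔP = 1013 − 899 = 114 hPa.
V ≈ 6.4 × 114^0.612 = 6.4 × 18.15 ≈ 116 kt.
116 kt falls in the Category 4 band.

4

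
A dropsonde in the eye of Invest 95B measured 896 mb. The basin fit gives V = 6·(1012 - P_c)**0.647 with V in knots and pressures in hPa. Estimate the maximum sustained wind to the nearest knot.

130 kt

ΔP = 1012 − 896 = 116 mb.
116^0.647 ≈ 21.662.
V ≈ 6 × 21.662 ≈ 130.0 kt.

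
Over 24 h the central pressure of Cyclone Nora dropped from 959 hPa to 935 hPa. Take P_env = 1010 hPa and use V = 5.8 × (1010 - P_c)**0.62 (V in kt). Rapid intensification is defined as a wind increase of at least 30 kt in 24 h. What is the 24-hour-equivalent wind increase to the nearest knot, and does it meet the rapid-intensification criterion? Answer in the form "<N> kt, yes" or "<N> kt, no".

V₁: ΔP = 51, V ≈ 5.8 × 51^0.62 ≈ 66.39 kt.
V₂: ΔP = 75, V ≈ 5.8 × 75^0.62 ≈ 84.33 kt.
ΔV over 24 h = 17.94 kt → 24 h equivalent = 17.94 × 24/24 ≈ 17.94 kt.
18 kt < 30 kt ⇒ not rapid intensification.

18 kt, no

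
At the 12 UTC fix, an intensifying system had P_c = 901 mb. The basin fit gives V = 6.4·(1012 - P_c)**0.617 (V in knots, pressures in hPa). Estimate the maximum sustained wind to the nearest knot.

117 kt

ΔP = 1012 − 901 = 111 mb.
111^0.617 ≈ 18.279.
V ≈ 6.4 × 18.279 ≈ 117.0 kt.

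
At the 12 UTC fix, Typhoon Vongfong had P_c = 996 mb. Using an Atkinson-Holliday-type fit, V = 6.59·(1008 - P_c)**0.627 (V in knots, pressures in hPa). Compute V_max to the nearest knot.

ΔP = 1008 − 996 = 12 mb.
12^0.627 ≈ 4.749.
V ≈ 6.59 × 4.749 ≈ 31.3 kt.

31 kt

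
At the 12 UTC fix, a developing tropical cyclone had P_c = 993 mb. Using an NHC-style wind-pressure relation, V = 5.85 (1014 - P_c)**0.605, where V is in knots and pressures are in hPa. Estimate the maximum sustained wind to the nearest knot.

ΔP = 1014 − 993 = 21 mb.
21^0.605 ≈ 6.309.
V ≈ 5.85 × 6.309 ≈ 36.9 kt.

37 kt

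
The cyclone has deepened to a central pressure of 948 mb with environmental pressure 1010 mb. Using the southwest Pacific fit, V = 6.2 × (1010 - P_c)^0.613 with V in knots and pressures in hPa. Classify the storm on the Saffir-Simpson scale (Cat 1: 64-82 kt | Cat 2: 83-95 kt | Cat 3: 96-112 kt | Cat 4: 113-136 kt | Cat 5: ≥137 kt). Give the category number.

1

ΔP = 1010 − 948 = 62 mb.
V ≈ 6.2 × 62^0.613 = 6.2 × 12.55 ≈ 78 kt.
78 kt falls in the Category 1 band.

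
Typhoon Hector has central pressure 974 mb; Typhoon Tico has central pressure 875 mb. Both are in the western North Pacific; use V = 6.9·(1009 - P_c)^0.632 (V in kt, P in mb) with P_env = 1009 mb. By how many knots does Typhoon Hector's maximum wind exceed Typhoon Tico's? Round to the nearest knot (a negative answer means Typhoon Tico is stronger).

Typhoon Hector: ΔP = 35; V ≈ 6.9 × 35^0.632 ≈ 65.27 kt.
Typhoon Tico: ΔP = 134; V ≈ 6.9 × 134^0.632 ≈ 152.47 kt.
Difference ≈ 65.27 − 152.47 = -87.20 → -87 kt.

-87 kt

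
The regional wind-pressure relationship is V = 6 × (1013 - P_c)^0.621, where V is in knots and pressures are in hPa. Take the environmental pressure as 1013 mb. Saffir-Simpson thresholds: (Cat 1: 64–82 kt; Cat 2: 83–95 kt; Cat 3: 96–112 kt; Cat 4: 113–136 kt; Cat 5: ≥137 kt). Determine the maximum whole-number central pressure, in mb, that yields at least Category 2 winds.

944 mb

Category 2 begins at V = 83 kt.
Required ΔP = (83/6)^(1/0.621) = 13.833^1.610 ≈ 68.75 mb.
P_c ≤ 1013 − 68.75 = 944.25, so the highest integer P_c is 944 mb.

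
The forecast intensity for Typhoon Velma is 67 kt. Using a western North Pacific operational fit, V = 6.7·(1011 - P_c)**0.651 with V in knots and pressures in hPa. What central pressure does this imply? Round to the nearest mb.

977 mb

ΔP = (V / 6.7)^(1/0.651) = (67/6.7)^1.536.
67/6.7 = 10.000; 10.000^1.536 ≈ 34.36 mb.
P_c = 1011 − 34.36 = 976.64 ≈ 977 mb.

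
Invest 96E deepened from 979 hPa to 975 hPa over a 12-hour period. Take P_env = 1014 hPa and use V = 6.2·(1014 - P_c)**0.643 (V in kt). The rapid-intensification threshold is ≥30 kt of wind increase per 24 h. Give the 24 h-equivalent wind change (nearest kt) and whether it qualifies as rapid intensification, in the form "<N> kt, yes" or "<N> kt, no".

9 kt, no

V₁: ΔP = 35, V ≈ 6.2 × 35^0.643 ≈ 60.99 kt.
V₂: ΔP = 39, V ≈ 6.2 × 39^0.643 ≈ 65.38 kt.
ΔV over 12 h = 4.39 kt → 24 h equivalent = 4.39 × 24/12 ≈ 8.78 kt.
9 kt < 30 kt ⇒ not rapid intensification.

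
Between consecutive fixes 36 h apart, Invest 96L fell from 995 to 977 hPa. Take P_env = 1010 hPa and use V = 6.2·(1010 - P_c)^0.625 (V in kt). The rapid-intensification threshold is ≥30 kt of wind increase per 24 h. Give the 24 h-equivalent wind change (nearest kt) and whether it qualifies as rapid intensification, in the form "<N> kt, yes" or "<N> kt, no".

14 kt, no

V₁: ΔP = 15, V ≈ 6.2 × 15^0.625 ≈ 33.69 kt.
V₂: ΔP = 33, V ≈ 6.2 × 33^0.625 ≈ 55.14 kt.
ΔV over 36 h = 21.45 kt → 24 h equivalent = 21.45 × 24/36 ≈ 14.30 kt.
14 kt < 30 kt ⇒ not rapid intensification.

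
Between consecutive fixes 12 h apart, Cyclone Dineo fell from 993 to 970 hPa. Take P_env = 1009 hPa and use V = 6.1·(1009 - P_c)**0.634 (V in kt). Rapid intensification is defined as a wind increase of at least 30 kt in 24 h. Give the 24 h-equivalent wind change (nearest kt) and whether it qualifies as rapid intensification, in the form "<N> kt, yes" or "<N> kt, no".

54 kt, yes

V₁: ΔP = 16, V ≈ 6.1 × 16^0.634 ≈ 35.38 kt.
V₂: ΔP = 39, V ≈ 6.1 × 39^0.634 ≈ 62.24 kt.
ΔV over 12 h = 26.86 kt → 24 h equivalent = 26.86 × 24/12 ≈ 53.72 kt.
54 kt ≥ 30 kt ⇒ rapid intensification.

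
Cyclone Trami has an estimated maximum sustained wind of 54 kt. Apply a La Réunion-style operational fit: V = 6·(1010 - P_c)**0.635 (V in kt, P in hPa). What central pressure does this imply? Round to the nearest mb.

978 mb

ΔP = (V / 6)^(1/0.635) = (54/6)^1.575.
54/6 = 9.000; 9.000^1.575 ≈ 31.82 mb.
P_c = 1010 − 31.82 = 978.18 ≈ 978 mb.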